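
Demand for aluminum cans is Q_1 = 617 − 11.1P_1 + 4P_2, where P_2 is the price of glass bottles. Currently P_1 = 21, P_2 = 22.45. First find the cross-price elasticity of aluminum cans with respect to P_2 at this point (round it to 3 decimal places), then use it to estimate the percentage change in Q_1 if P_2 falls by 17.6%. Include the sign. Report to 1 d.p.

At P_1 = 21, P_2 = 22.45: Q_1 = 473.7.
∂Q_1/∂P_2 = 4.
ε = (∂Q_1/∂P_2)(P_2/Q_1) = 4.0000 × 22.45/473.7 ≈ 0.190.
%ΔQ_1 ≈ ε × %ΔP_2 = 0.190 × (-17.6%) = -3.3%.

-3.3%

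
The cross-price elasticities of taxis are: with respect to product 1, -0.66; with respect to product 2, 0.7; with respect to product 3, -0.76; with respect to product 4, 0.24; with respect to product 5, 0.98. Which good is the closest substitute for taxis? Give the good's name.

Substitutes have ε > 0. Among the positive values, 0.98 (product 5) is largest.

product 5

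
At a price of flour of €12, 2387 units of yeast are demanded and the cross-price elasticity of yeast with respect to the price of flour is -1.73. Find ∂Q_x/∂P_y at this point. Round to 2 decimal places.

ε = (∂Q_x/∂P_y)·(P_y/Q_x) ⇒ ∂Q_x/∂P_y = ε·Q_x/P_y = -1.73 × 2387/12 ≈ -344.13.

-344.13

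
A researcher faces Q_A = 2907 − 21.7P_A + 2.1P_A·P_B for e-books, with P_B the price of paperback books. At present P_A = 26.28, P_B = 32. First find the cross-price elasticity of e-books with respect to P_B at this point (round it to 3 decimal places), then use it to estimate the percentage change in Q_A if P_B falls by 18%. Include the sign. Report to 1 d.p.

At P_A = 26.28, P_B = 32: Q_A = 4102.74.
∂Q_A/∂P_B = 2.1P_A = 55.1880.
ε = (∂Q_A/∂P_B)(P_B/Q_A) = 55.1880 × 32/4102.74 ≈ 0.430.
%ΔQ_A ≈ ε × %ΔP_B = 0.430 × (-18%) = -7.7%.

-7.7%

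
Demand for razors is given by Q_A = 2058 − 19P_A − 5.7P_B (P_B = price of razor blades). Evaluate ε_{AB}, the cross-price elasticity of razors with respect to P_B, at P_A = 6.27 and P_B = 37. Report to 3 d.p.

-0.122

At P_A = 6.27 and P_B = 37: Q_A = 1727.97.
∂Q_A/∂P_B = -5.7.
ε = (∂Q_A/∂P_B)(P_B/Q_A) = -5.7 × (37/1727.97) ≈ -0.122.
Since ε < 0, razors and razor blades are complements.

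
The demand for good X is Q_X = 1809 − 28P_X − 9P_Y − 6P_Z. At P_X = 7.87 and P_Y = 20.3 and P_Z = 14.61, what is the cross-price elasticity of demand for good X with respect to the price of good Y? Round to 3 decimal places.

-0.139

At P_X = 7.87 and P_Y = 20.3 and P_Z = 14.61: Q_X = 1318.28.
∂Q_X/∂P_Y = -9.
ε = (∂Q_X/∂P_Y)(P_Y/Q_X) = -9 × (20.3/1318.28) ≈ -0.139.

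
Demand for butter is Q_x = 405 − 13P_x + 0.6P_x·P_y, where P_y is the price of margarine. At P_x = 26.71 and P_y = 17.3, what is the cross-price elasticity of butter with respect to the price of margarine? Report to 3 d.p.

At P_x = 26.71 and P_y = 17.3: Q_x = 335.020.
∂Q_x/∂P_y = 0.6P_x = 0.6(26.71) = 16.0260.
ε = (∂Q_x/∂P_y)(P_y/Q_x) = 16.0260 × (17.3/335.020) ≈ 0.828.

0.828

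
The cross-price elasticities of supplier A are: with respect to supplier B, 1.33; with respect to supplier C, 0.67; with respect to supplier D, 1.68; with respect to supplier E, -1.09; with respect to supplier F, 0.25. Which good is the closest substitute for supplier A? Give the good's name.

Substitutes have ε > 0. Among the positive values, 1.68 (supplier D) is largest.

supplier D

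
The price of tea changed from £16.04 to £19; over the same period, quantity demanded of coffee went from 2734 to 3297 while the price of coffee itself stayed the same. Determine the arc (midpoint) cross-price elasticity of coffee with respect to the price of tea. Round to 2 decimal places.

1.11

ΔQ_A = 3297 − 2734 = 563; ΔP_B = 19 − 16.04 = 2.96.
Midpoints: Q̄_A = 3015.5, P̄_B = 17.52.
ε = (ΔQ_A/Q̄_A)/(ΔP_B/P̄_B) = (563/3015.5)/(2.96/17.52) ≈ 1.11.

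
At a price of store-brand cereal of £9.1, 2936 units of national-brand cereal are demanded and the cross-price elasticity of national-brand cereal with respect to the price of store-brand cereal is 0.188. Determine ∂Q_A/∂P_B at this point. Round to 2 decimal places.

60.66

ε = (∂Q_A/∂P_B)·(P_B/Q_A) ⇒ ∂Q_A/∂P_B = ε·Q_A/P_B = 0.188 × 2936/9.1 ≈ 60.66.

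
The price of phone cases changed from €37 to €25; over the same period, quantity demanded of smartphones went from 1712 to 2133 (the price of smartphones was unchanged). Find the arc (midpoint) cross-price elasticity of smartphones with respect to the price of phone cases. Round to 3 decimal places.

ΔQ_A = 2133 − 1712 = 421; ΔP_B = 25 − 37 = -12.
Midpoints: Q̄_A = 1922.5, P̄_B = 31.00.
ε = (ΔQ_A/Q̄_A)/(ΔP_B/P̄_B) = (421/1922.5)/(-12/31.00) ≈ -0.566.

-0.566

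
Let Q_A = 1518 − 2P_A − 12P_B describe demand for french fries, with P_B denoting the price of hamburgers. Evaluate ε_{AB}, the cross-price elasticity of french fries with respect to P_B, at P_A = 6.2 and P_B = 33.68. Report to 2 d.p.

At P_A = 6.2 and P_B = 33.68: Q_A = 1101.44.
∂Q_A/∂P_B = -12.
ε = (∂Q_A/∂P_B)(P_B/Q_A) = -12 × (33.68/1101.44) ≈ -0.37.

-0.37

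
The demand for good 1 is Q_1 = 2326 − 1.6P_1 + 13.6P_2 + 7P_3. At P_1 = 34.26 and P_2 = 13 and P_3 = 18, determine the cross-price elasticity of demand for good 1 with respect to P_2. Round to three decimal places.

At P_1 = 34.26 and P_2 = 13 and P_3 = 18: Q_1 = 2573.984.
∂Q_1/∂P_2 = 13.6.
ε = (∂Q_1/∂P_2)(P_2/Q_1) = 13.6 × (13/2573.984) ≈ 0.069.

0.069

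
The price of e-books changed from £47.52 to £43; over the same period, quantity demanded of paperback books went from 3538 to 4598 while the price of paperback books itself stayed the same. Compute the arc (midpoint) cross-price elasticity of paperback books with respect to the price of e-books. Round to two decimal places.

ΔQ_A = 4598 − 3538 = 1060; ΔP_B = 43 − 47.52 = -4.52.
Midpoints: Q̄_A = 4068.0, P̄_B = 45.26.
ε = (ΔQ_A/Q̄_A)/(ΔP_B/P̄_B) = (1060/4068.0)/(-4.52/45.26) ≈ -2.61.
ε < 0: paperback books and e-books are complements.

-2.61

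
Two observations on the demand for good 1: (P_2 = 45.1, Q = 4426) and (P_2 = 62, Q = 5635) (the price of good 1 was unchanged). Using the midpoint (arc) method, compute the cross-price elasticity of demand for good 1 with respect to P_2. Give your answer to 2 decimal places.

ΔQ_1 = 5635 − 4426 = 1209; ΔP_2 = 62 − 45.1 = 16.9.
Midpoints: Q̄_1 = 5030.5, P̄_2 = 53.55.
ε = (ΔQ_1/Q̄_1)/(ΔP_2/P̄_2) = (1209/5030.5)/(16.9/53.55) ≈ 0.76.
ε > 0: good 1 and good 2 are substitutes.

0.76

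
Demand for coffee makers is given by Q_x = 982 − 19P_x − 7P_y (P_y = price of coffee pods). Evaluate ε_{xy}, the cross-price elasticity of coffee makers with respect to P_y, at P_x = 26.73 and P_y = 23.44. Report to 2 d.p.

At P_x = 26.73 and P_y = 23.44: Q_x = 310.05.
∂Q_x/∂P_y = -7.
ε = (∂Q_x/∂P_y)(P_y/Q_x) = -7 × (23.44/310.05) ≈ -0.53.

-0.53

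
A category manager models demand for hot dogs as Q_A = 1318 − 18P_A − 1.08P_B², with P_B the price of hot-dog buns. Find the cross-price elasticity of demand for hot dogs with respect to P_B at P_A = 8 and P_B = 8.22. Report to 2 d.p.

At P_A = 8 and P_B = 8.22: Q_A = 1101.026.
∂Q_A/∂P_B = -2.16P_B = -2.16(8.22) = -17.7552.
ε = (∂Q_A/∂P_B)(P_B/Q_A) = -17.7552 × (8.22/1101.026) ≈ -0.13.
ε < 0: complements.

-0.13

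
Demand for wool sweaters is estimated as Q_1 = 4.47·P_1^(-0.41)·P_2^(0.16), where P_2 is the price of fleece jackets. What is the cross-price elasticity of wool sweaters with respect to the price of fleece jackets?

In a log-linear (constant-elasticity) demand function, the coefficient on the exponent of P_2 is the cross-price elasticity.
ε = 0.16. Positive, so wool sweaters and fleece jackets are substitutes.

0.16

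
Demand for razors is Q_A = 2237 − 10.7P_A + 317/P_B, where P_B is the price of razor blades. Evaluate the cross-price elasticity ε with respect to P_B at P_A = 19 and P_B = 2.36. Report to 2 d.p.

-0.06

At P_A = 19 and P_B = 2.36: Q_A = 2168.022.
∂Q_A/∂P_B = −317/P_B² = -56.9161.
ε = (∂Q_A/∂P_B)(P_B/Q_A) = -56.9161 × (2.36/2168.022) ≈ -0.06.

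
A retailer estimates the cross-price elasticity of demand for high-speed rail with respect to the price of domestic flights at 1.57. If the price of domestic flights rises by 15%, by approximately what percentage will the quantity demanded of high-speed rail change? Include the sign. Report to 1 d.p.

23.6%

%ΔQ ≈ ε × %ΔP of domestic flights = 1.57 × (15%) = 23.6%.
Demand for high-speed rail rises by about 23.6%.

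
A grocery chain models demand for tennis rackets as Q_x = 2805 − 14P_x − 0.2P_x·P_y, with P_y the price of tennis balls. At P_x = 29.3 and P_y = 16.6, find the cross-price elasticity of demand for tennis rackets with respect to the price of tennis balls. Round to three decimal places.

-0.042

At P_x = 29.3 and P_y = 16.6: Q_x = 2297.524.
∂Q_x/∂P_y = -0.2P_x = -0.2(29.3) = -5.8600.
ε = (∂Q_x/∂P_y)(P_y/Q_x) = -5.8600 × (16.6/2297.524) ≈ -0.042.
ε < 0: complements.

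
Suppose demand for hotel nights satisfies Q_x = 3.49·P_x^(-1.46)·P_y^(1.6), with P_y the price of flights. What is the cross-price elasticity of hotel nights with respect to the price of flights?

In a log-linear (constant-elasticity) demand function, the coefficient on the exponent of P_y is the cross-price elasticity.
ε = 1.60. Positive, so hotel nights and flights are substitutes.

1.60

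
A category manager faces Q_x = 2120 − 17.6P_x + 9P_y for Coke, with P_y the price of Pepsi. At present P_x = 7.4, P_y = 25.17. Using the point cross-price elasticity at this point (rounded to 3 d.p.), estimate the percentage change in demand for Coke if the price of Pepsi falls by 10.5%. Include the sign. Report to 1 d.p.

-1.1%

At P_x = 7.4, P_y = 25.17: Q_x = 2216.29.
∂Q_x/∂P_y = 9.
ε = (∂Q_x/∂P_y)(P_y/Q_x) = 9.0000 × 25.17/2216.29 ≈ 0.102.
%ΔQ_x ≈ ε × %ΔP_y = 0.102 × (-10.5%) = -1.1%.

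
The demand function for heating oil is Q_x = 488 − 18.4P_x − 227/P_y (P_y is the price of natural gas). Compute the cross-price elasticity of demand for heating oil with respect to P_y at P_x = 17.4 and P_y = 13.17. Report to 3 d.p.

At P_x = 17.4 and P_y = 13.17: Q_x = 150.604.
∂Q_x/∂P_y = 227/P_y² = 1.3087.
ε = (∂Q_x/∂P_y)(P_y/Q_x) = 1.3087 × (13.17/150.604) ≈ 0.114.

0.114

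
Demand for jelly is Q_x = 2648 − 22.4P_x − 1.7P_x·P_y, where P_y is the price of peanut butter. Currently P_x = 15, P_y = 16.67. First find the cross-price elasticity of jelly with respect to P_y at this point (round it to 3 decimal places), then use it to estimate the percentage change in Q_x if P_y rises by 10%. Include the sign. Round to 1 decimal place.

At P_x = 15, P_y = 16.67: Q_x = 1886.915.
∂Q_x/∂P_y = -1.7P_x = -25.5000.
ε = (∂Q_x/∂P_y)(P_y/Q_x) = -25.5000 × 16.67/1886.915 ≈ -0.225.
%ΔQ_x ≈ ε × %ΔP_y = -0.225 × (10%) = -2.3%.

-2.3%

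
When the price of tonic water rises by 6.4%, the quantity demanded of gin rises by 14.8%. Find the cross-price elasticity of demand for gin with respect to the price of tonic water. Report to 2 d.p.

ε = (%ΔQ of gin) / (%ΔP of tonic water) = (14.8%) / (6.4%) ≈ 2.31.

2.31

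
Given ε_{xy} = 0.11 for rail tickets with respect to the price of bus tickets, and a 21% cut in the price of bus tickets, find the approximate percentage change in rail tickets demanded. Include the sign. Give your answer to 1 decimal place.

%ΔQ ≈ ε × %ΔP of bus tickets = 0.11 × (-21%) = -2.3%.
Demand for rail tickets falls by about 2.3%.

-2.3%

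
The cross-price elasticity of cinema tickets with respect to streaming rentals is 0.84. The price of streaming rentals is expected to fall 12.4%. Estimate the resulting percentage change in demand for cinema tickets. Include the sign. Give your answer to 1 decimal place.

-10.4%

%ΔQ ≈ ε × %ΔP of streaming rentals = 0.84 × (-12.4%) = -10.4%.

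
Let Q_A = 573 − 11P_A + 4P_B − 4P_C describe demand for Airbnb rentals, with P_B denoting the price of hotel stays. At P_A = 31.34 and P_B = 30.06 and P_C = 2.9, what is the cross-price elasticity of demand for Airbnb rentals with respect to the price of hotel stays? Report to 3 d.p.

0.357

At P_A = 31.34 and P_B = 30.06 and P_C = 2.9: Q_A = 336.9.
∂Q_A/∂P_B = 4.
ε = (∂Q_A/∂P_B)(P_B/Q_A) = 4 × (30.06/336.9) ≈ 0.357.
Since ε > 0, Airbnb rentals and hotel stays are substitutes.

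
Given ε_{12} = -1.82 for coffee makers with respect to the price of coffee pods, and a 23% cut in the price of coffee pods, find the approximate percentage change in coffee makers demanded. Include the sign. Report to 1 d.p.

%ΔQ ≈ ε × %ΔP of coffee pods = -1.82 × (-23%) = 41.9%.

41.9%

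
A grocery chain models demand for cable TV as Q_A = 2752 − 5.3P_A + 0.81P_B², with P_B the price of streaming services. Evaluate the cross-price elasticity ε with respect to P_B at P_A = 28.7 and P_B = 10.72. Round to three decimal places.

At P_A = 28.7 and P_B = 10.72: Q_A = 2692.974.
∂Q_A/∂P_B = 1.62P_B = 1.62(10.72) = 17.3664.
ε = (∂Q_A/∂P_B)(P_B/Q_A) = 17.3664 × (10.72/2692.974) ≈ 0.069.
ε > 0: substitutes.

0.069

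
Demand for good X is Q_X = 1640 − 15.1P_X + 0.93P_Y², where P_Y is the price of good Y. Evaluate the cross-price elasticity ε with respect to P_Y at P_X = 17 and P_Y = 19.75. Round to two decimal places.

At P_X = 17 and P_Y = 19.75: Q_X = 1746.058.
∂Q_X/∂P_Y = 1.86P_Y = 1.86(19.75) = 36.7350.
ε = (∂Q_X/∂P_Y)(P_Y/Q_X) = 36.7350 × (19.75/1746.058) ≈ 0.42.
ε > 0: substitutes.

0.42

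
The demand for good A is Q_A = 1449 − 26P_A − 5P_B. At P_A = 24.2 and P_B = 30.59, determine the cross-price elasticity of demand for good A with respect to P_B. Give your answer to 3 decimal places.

-0.229

At P_A = 24.2 and P_B = 30.59: Q_A = 666.85.
∂Q_A/∂P_B = -5.
ε = (∂Q_A/∂P_B)(P_B/Q_A) = -5 × (30.59/666.85) ≈ -0.229.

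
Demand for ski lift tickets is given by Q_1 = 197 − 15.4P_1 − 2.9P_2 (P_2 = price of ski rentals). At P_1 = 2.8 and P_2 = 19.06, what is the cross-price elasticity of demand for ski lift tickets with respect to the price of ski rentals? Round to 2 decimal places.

At P_1 = 2.8 and P_2 = 19.06: Q_1 = 98.606.
∂Q_1/∂P_2 = -2.9.
ε = (∂Q_1/∂P_2)(P_2/Q_1) = -2.9 × (19.06/98.606) ≈ -0.56.
Since ε < 0, ski lift tickets and ski rentals are complements.

-0.56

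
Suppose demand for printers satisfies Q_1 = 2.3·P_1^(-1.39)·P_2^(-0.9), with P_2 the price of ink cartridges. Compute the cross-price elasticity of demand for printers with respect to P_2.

In a log-linear (constant-elasticity) demand function, the coefficient on the exponent of P_2 is the cross-price elasticity.
ε = -0.90. Negative, so printers and ink cartridges are complements.

-0.90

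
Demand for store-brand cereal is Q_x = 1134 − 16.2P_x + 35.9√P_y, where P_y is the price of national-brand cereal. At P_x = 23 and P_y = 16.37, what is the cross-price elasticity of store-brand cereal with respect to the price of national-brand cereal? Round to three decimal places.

0.080

At P_x = 23 and P_y = 16.37: Q_x = 906.651.
∂Q_x/∂P_y = 35.9/(2√P_y) = 35.9/(2√16.37) = 4.4365.
ε = (∂Q_x/∂P_y)(P_y/Q_x) = 4.4365 × (16.37/906.651) ≈ 0.080.
ε > 0: substitutes.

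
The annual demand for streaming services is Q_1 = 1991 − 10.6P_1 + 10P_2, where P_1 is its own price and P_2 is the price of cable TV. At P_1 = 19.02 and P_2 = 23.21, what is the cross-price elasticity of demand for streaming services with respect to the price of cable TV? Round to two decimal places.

At P_1 = 19.02 and P_2 = 23.21: Q_1 = 2021.488.
∂Q_1/∂P_2 = 10.
ε = (∂Q_1/∂P_2)(P_2/Q_1) = 10 × (23.21/2021.488) ≈ 0.11.

0.11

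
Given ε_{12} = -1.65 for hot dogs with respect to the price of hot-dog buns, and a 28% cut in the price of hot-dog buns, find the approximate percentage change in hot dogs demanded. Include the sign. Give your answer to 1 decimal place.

%ΔQ ≈ ε × %ΔP of hot-dog buns = -1.65 × (-28%) = 46.2%.

46.2%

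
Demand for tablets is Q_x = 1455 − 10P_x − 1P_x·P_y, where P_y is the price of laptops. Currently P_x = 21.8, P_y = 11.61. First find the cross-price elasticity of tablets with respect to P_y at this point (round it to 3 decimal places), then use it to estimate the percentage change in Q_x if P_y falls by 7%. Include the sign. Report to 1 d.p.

1.8%

At P_x = 21.8, P_y = 11.61: Q_x = 983.902.
∂Q_x/∂P_y = -1P_x = -21.8000.
ε = (∂Q_x/∂P_y)(P_y/Q_x) = -21.8000 × 11.61/983.902 ≈ -0.257.
%ΔQ_x ≈ ε × %ΔP_y = -0.257 × (-7%) = 1.8%.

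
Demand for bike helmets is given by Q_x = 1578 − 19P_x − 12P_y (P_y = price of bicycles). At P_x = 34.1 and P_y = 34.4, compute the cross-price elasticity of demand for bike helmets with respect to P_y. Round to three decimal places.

At P_x = 34.1 and P_y = 34.4: Q_x = 517.3.
∂Q_x/∂P_y = -12.
ε = (∂Q_x/∂P_y)(P_y/Q_x) = -12 × (34.4/517.3) ≈ -0.798.
Since ε < 0, bike helmets and bicycles are complements.

-0.798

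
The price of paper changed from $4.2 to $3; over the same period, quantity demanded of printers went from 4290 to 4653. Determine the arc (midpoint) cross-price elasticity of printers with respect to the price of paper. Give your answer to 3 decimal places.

-0.244

ΔQ_A = 4653 − 4290 = 363; ΔP_B = 3 − 4.2 = -1.2.
Midpoints: Q̄_A = 4471.5, P̄_B = 3.60.
ε = (ΔQ_A/Q̄_A)/(ΔP_B/P̄_B) = (363/4471.5)/(-1.2/3.60) ≈ -0.244.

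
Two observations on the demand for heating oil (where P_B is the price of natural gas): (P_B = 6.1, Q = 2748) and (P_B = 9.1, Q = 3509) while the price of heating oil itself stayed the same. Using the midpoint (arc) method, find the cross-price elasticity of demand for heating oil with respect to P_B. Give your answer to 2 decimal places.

ΔQ_A = 3509 − 2748 = 761; ΔP_B = 9.1 − 6.1 = 3.
Midpoints: Q̄_A = 3128.5, P̄_B = 7.60.
ε = (ΔQ_A/Q̄_A)/(ΔP_B/P̄_B) = (761/3128.5)/(3/7.60) ≈ 0.62.
ε > 0: heating oil and natural gas are substitutes.

0.62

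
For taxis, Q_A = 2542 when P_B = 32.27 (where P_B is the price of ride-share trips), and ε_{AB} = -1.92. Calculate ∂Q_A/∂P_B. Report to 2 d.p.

ε = (∂Q_A/∂P_B)·(P_B/Q_A) ⇒ ∂Q_A/∂P_B = ε·Q_A/P_B = -1.92 × 2542/32.27 ≈ -151.24.

-151.24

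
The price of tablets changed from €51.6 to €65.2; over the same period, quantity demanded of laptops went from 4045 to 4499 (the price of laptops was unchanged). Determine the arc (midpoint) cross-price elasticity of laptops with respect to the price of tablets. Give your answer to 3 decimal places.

ΔQ_A = 4499 − 4045 = 454; ΔP_B = 65.2 − 51.6 = 13.6.
Midpoints: Q̄_A = 4272.0, P̄_B = 58.40.
ε = (ΔQ_A/Q̄_A)/(ΔP_B/P̄_B) = (454/4272.0)/(13.6/58.40) ≈ 0.456.
ε > 0: laptops and tablets are substitutes.

0.456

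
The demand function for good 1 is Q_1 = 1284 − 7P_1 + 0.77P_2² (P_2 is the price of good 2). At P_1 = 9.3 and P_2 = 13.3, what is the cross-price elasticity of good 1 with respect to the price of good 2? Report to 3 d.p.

At P_1 = 9.3 and P_2 = 13.3: Q_1 = 1355.105.
∂Q_1/∂P_2 = 1.54P_2 = 1.54(13.3) = 20.4820.
ε = (∂Q_1/∂P_2)(P_2/Q_1) = 20.4820 × (13.3/1355.105) ≈ 0.201.

0.201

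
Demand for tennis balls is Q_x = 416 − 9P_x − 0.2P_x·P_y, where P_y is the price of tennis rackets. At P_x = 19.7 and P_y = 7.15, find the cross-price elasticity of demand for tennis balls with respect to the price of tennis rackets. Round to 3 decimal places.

-0.134

At P_x = 19.7 and P_y = 7.15: Q_x = 210.529.
∂Q_x/∂P_y = -0.2P_x = -0.2(19.7) = -3.9400.
ε = (∂Q_x/∂P_y)(P_y/Q_x) = -3.9400 × (7.15/210.529) ≈ -0.134.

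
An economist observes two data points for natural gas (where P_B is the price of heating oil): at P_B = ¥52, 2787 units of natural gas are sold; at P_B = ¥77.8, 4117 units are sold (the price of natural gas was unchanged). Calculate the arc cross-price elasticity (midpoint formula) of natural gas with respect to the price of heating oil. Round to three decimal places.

ΔQ_A = 4117 − 2787 = 1330; ΔP_B = 77.8 − 52 = 25.8.
Midpoints: Q̄_A = 3452.0, P̄_B = 64.90.
ε = (ΔQ_A/Q̄_A)/(ΔP_B/P̄_B) = (1330/3452.0)/(25.8/64.90) ≈ 0.969.
ε > 0: natural gas and heating oil are substitutes.

0.969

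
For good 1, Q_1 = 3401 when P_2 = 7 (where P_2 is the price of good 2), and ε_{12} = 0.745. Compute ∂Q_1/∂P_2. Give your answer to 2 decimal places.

ε = (∂Q_1/∂P_2)·(P_2/Q_1) ⇒ ∂Q_1/∂P_2 = ε·Q_1/P_2 = 0.745 × 3401/7 ≈ 361.96.

361.96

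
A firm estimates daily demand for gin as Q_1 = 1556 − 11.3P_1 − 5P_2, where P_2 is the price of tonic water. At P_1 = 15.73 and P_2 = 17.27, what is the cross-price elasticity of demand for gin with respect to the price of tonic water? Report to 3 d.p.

-0.067

At P_1 = 15.73 and P_2 = 17.27: Q_1 = 1291.901.
∂Q_1/∂P_2 = -5.
ε = (∂Q_1/∂P_2)(P_2/Q_1) = -5 × (17.27/1291.901) ≈ -0.067.
Since ε < 0, gin and tonic water are complements.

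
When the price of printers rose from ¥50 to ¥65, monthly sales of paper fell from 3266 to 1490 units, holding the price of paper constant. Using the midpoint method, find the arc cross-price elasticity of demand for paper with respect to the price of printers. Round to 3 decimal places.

-2.863

ΔQ_A = 1490 − 3266 = -1776; ΔP_B = 65 − 50 = 15.
Midpoints: Q̄_A = 2378.0, P̄_B = 57.50.
ε = (ΔQ_A/Q̄_A)/(ΔP_B/P̄_B) = (-1776/2378.0)/(15/57.50) ≈ -2.863.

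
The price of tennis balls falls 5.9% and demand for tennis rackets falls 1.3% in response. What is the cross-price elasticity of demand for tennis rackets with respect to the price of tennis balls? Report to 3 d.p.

ε = (%ΔQ of tennis rackets) / (%ΔP of tennis balls) = (-1.3%) / (-5.9%) ≈ 0.220.
Positive cross-price elasticity: substitutes.

0.220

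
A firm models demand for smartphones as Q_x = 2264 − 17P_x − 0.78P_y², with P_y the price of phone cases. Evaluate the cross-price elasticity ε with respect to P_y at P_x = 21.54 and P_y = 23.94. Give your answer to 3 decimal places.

At P_x = 21.54 and P_y = 23.94: Q_x = 1450.784.
∂Q_x/∂P_y = -1.56P_y = -1.56(23.94) = -37.3464.
ε = (∂Q_x/∂P_y)(P_y/Q_x) = -37.3464 × (23.94/1450.784) ≈ -0.616.

-0.616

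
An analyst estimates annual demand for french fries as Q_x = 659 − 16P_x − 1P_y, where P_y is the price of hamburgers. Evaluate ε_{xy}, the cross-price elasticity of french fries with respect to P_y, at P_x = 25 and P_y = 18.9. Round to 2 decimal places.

-0.08

At P_x = 25 and P_y = 18.9: Q_x = 240.1.
∂Q_x/∂P_y = -1.
ε = (∂Q_x/∂P_y)(P_y/Q_x) = -1 × (18.9/240.1) ≈ -0.08.
Since ε < 0, french fries and hamburgers are complements.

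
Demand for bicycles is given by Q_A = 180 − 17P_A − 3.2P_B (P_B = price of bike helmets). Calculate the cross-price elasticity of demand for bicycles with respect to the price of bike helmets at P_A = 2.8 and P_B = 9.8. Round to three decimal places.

At P_A = 2.8 and P_B = 9.8: Q_A = 101.04.
∂Q_A/∂P_B = -3.2.
ε = (∂Q_A/∂P_B)(P_B/Q_A) = -3.2 × (9.8/101.04) ≈ -0.310.
Since ε < 0, bicycles and bike helmets are complements.

-0.310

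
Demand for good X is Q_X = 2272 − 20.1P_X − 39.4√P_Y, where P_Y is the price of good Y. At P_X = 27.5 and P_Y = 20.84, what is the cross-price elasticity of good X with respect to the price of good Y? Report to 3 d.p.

-0.058

At P_X = 27.5 and P_Y = 20.84: Q_X = 1539.386.
∂Q_X/∂P_Y = -39.4/(2√P_Y) = -39.4/(2√20.84) = -4.3154.
ε = (∂Q_X/∂P_Y)(P_Y/Q_X) = -4.3154 × (20.84/1539.386) ≈ -0.058.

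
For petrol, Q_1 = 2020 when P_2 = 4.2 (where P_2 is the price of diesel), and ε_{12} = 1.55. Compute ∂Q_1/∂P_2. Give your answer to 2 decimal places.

ε = (∂Q_1/∂P_2)·(P_2/Q_1) ⇒ ∂Q_1/∂P_2 = ε·Q_1/P_2 = 1.55 × 2020/4.2 ≈ 745.48.

745.48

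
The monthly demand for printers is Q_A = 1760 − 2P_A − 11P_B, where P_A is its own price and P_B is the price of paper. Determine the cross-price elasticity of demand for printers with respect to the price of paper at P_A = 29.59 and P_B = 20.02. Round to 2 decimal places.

-0.15

At P_A = 29.59 and P_B = 20.02: Q_A = 1480.6.
∂Q_A/∂P_B = -11.
ε = (∂Q_A/∂P_B)(P_B/Q_A) = -11 × (20.02/1480.6) ≈ -0.15.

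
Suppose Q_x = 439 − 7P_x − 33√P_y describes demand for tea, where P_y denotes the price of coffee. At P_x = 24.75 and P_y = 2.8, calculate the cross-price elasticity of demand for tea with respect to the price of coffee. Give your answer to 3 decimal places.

At P_x = 24.75 and P_y = 2.8: Q_x = 210.530.
∂Q_x/∂P_y = -33/(2√P_y) = -33/(2√2.8) = -9.8606.
ε = (∂Q_x/∂P_y)(P_y/Q_x) = -9.8606 × (2.8/210.530) ≈ -0.131.

-0.131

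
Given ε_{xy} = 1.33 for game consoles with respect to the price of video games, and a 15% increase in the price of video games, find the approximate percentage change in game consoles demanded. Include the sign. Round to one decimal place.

20.0%

%ΔQ ≈ ε × %ΔP of video games = 1.33 × (15%) = 20.0%.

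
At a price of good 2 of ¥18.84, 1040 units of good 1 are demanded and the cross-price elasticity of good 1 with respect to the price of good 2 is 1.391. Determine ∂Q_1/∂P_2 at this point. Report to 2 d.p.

ε = (∂Q_1/∂P_2)·(P_2/Q_1) ⇒ ∂Q_1/∂P_2 = ε·Q_1/P_2 = 1.391 × 1040/18.84 ≈ 76.79.

76.79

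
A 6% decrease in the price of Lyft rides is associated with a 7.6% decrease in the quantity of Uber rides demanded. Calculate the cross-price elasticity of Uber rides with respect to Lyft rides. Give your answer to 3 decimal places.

1.267

ε = (%ΔQ of Uber rides) / (%ΔP of Lyft rides) = (-7.6%) / (-6%) ≈ 1.267.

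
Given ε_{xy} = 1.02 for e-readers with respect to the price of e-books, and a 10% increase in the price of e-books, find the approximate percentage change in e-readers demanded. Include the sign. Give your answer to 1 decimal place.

%ΔQ ≈ ε × %ΔP of e-books = 1.02 × (10%) = 10.2%.

10.2%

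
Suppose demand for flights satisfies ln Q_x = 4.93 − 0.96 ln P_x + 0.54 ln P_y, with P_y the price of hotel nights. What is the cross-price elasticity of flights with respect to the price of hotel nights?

In a log-linear (constant-elasticity) demand function, the coefficient on ln P_y is the cross-price elasticity.
ε = 0.54. Positive, so flights and hotel nights are substitutes.

0.54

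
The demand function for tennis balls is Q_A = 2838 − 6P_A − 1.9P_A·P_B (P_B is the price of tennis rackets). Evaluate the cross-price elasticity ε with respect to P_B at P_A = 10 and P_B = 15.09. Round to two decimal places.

At P_A = 10 and P_B = 15.09: Q_A = 2491.29.
∂Q_A/∂P_B = -1.9P_A = -1.9(10) = -19.0000.
ε = (∂Q_A/∂P_B)(P_B/Q_A) = -19.0000 × (15.09/2491.29) ≈ -0.12.
ε < 0: complements.

-0.12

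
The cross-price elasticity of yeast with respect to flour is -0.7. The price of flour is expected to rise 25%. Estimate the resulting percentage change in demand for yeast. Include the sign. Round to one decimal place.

%ΔQ ≈ ε × %ΔP of flour = -0.7 × (25%) = -17.5%.
Demand for yeast falls by about 17.5%.

-17.5%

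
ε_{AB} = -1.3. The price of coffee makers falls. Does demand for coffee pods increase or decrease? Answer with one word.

ε < 0 and the price of coffee makers falls, so the quantity of coffee pods moves in the opposite direction: it increases.

increase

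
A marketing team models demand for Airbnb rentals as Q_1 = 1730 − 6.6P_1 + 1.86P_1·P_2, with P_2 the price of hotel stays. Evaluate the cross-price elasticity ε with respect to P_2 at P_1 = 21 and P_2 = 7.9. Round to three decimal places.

At P_1 = 21 and P_2 = 7.9: Q_1 = 1899.974.
∂Q_1/∂P_2 = 1.86P_1 = 1.86(21) = 39.0600.
ε = (∂Q_1/∂P_2)(P_2/Q_1) = 39.0600 × (7.9/1899.974) ≈ 0.162.

0.162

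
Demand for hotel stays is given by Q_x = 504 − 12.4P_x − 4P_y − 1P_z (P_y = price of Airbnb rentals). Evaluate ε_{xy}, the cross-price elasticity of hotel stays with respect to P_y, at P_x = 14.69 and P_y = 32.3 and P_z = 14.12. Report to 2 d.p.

At P_x = 14.69 and P_y = 32.3 and P_z = 14.12: Q_x = 178.524.
∂Q_x/∂P_y = -4.
ε = (∂Q_x/∂P_y)(P_y/Q_x) = -4 × (32.3/178.524) ≈ -0.72.
Since ε < 0, hotel stays and Airbnb rentals are complements.

-0.72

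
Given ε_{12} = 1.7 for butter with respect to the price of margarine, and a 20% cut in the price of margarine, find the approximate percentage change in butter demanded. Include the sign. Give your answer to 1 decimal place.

-34.0%

%ΔQ ≈ ε × %ΔP of margarine = 1.7 × (-20%) = -34.0%.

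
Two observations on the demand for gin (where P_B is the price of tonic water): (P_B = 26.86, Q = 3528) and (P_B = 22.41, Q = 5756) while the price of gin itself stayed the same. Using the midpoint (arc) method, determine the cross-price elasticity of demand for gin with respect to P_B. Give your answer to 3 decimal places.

ΔQ_A = 5756 − 3528 = 2228; ΔP_B = 22.41 − 26.86 = -4.45.
Midpoints: Q̄_A = 4642.0, P̄_B = 24.63.
ε = (ΔQ_A/Q̄_A)/(ΔP_B/P̄_B) = (2228/4642.0)/(-4.45/24.63) ≈ -2.657.
ε < 0: gin and tonic water are complements.

-2.657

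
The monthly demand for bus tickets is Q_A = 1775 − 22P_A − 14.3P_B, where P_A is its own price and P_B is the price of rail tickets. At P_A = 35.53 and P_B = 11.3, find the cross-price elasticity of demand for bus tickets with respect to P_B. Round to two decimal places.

At P_A = 35.53 and P_B = 11.3: Q_A = 831.75.
∂Q_A/∂P_B = -14.3.
ε = (∂Q_A/∂P_B)(P_B/Q_A) = -14.3 × (11.3/831.75) ≈ -0.19.
Since ε < 0, bus tickets and rail tickets are complements.

-0.19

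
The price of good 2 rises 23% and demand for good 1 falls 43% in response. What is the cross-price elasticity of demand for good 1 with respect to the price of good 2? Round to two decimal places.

ε = (%ΔQ of good 1) / (%ΔP of good 2) = (-43%) / (23%) ≈ -1.87.
Negative cross-price elasticity: complements.

-1.87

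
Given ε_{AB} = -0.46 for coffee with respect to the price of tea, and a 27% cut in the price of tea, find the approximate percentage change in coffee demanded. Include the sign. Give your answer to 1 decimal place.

%ΔQ ≈ ε × %ΔP of tea = -0.46 × (-27%) = 12.4%.

12.4%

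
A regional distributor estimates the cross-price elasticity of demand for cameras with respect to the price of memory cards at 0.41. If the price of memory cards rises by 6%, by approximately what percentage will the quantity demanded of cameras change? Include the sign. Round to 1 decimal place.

2.5%

%ΔQ ≈ ε × %ΔP of memory cards = 0.41 × (6%) = 2.5%.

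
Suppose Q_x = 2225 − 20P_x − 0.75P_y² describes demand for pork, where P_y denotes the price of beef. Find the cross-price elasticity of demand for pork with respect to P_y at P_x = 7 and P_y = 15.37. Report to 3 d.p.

-0.186

At P_x = 7 and P_y = 15.37: Q_x = 1907.822.
∂Q_x/∂P_y = -1.5P_y = -1.5(15.37) = -23.0550.
ε = (∂Q_x/∂P_y)(P_y/Q_x) = -23.0550 × (15.37/1907.822) ≈ -0.186.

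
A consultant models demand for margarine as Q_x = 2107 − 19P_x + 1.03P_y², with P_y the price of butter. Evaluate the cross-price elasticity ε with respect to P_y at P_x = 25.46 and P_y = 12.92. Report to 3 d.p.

At P_x = 25.46 and P_y = 12.92: Q_x = 1795.194.
∂Q_x/∂P_y = 2.06P_y = 2.06(12.92) = 26.6152.
ε = (∂Q_x/∂P_y)(P_y/Q_x) = 26.6152 × (12.92/1795.194) ≈ 0.192.

0.192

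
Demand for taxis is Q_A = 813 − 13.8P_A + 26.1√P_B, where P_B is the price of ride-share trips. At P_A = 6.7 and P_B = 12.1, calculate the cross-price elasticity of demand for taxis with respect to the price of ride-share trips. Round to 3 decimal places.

At P_A = 6.7 and P_B = 12.1: Q_A = 811.329.
∂Q_A/∂P_B = 26.1/(2√P_B) = 26.1/(2√12.1) = 3.7516.
ε = (∂Q_A/∂P_B)(P_B/Q_A) = 3.7516 × (12.1/811.329) ≈ 0.056.

0.056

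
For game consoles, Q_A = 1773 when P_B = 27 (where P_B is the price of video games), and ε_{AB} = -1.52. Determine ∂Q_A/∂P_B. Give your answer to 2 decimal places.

-99.81

ε = (∂Q_A/∂P_B)·(P_B/Q_A) ⇒ ∂Q_A/∂P_B = ε·Q_A/P_B = -1.52 × 1773/27 ≈ -99.81.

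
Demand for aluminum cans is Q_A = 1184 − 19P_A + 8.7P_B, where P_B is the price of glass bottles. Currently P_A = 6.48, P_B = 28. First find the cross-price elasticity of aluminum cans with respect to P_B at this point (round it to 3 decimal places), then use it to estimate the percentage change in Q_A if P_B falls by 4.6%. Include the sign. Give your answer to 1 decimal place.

At P_A = 6.48, P_B = 28: Q_A = 1304.48.
∂Q_A/∂P_B = 8.7.
ε = (∂Q_A/∂P_B)(P_B/Q_A) = 8.7000 × 28/1304.48 ≈ 0.187.
%ΔQ_A ≈ ε × %ΔP_B = 0.187 × (-4.6%) = -0.9%.

-0.9%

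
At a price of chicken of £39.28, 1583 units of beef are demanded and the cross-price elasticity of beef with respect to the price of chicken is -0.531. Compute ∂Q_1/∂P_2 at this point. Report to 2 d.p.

ε = (∂Q_1/∂P_2)·(P_2/Q_1) ⇒ ∂Q_1/∂P_2 = ε·Q_1/P_2 = -0.531 × 1583/39.28 ≈ -21.40.

-21.40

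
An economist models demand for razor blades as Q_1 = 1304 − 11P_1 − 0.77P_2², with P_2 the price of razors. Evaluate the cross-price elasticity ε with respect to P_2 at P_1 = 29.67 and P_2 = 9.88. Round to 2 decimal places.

At P_1 = 29.67 and P_2 = 9.88: Q_1 = 902.467.
∂Q_1/∂P_2 = -1.54P_2 = -1.54(9.88) = -15.2152.
ε = (∂Q_1/∂P_2)(P_2/Q_1) = -15.2152 × (9.88/902.467) ≈ -0.17.
ε < 0: complements.

-0.17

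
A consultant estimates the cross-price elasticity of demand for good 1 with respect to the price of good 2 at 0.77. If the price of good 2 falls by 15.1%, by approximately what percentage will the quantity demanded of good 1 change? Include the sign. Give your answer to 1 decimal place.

-11.6%

%ΔQ ≈ ε × %ΔP of good 2 = 0.77 × (-15.1%) = -11.6%.
Demand for good 1 falls by about 11.6%.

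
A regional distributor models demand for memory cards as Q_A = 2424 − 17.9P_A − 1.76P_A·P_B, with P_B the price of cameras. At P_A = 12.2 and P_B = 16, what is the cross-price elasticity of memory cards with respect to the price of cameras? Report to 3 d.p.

At P_A = 12.2 and P_B = 16: Q_A = 1862.068.
∂Q_A/∂P_B = -1.76P_A = -1.76(12.2) = -21.4720.
ε = (∂Q_A/∂P_B)(P_B/Q_A) = -21.4720 × (16/1862.068) ≈ -0.185.

-0.185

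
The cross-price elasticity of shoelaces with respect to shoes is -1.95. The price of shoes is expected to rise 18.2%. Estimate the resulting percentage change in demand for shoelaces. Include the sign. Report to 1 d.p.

%ΔQ ≈ ε × %ΔP of shoes = -1.95 × (18.2%) = -35.5%.
Demand for shoelaces falls by about 35.5%.

-35.5%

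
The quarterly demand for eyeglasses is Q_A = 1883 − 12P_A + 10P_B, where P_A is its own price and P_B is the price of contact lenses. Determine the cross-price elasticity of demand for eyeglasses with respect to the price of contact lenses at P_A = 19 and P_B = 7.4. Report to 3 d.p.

0.043

At P_A = 19 and P_B = 7.4: Q_A = 1729.
∂Q_A/∂P_B = 10.
ε = (∂Q_A/∂P_B)(P_B/Q_A) = 10 × (7.4/1729) ≈ 0.043.
Since ε > 0, eyeglasses and contact lenses are substitutes.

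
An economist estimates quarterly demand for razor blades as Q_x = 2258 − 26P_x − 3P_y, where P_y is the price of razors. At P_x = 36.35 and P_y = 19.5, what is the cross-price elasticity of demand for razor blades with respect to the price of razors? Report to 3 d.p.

-0.047

At P_x = 36.35 and P_y = 19.5: Q_x = 1254.4.
∂Q_x/∂P_y = -3.
ε = (∂Q_x/∂P_y)(P_y/Q_x) = -3 × (19.5/1254.4) ≈ -0.047.
Since ε < 0, razor blades and razors are complements.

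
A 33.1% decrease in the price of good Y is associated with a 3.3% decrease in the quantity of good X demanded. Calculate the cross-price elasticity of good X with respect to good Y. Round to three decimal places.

0.100

ε = (%ΔQ of good X) / (%ΔP of good Y) = (-3.3%) / (-33.1%) ≈ 0.100.
Positive cross-price elasticity: substitutes.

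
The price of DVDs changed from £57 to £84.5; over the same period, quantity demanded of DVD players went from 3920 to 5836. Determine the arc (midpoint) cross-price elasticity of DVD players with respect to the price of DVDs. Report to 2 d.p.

ΔQ_A = 5836 − 3920 = 1916; ΔP_B = 84.5 − 57 = 27.5.
Midpoints: Q̄_A = 4878.0, P̄_B = 70.75.
ε = (ΔQ_A/Q̄_A)/(ΔP_B/P̄_B) = (1916/4878.0)/(27.5/70.75) ≈ 1.01.
ε > 0: DVD players and DVDs are substitutes.

1.01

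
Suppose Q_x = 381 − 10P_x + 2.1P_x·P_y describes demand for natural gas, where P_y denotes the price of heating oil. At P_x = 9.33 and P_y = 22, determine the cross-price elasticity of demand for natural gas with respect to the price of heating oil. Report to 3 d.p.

At P_x = 9.33 and P_y = 22: Q_x = 718.746.
∂Q_x/∂P_y = 2.1P_x = 2.1(9.33) = 19.5930.
ε = (∂Q_x/∂P_y)(P_y/Q_x) = 19.5930 × (22/718.746) ≈ 0.600.

0.600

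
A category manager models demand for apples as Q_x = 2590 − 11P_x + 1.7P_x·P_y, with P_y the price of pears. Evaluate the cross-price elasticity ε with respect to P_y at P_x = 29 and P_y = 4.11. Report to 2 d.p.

At P_x = 29 and P_y = 4.11: Q_x = 2473.623.
∂Q_x/∂P_y = 1.7P_x = 1.7(29) = 49.3000.
ε = (∂Q_x/∂P_y)(P_y/Q_x) = 49.3000 × (4.11/2473.623) ≈ 0.08.
ε > 0: substitutes.

0.08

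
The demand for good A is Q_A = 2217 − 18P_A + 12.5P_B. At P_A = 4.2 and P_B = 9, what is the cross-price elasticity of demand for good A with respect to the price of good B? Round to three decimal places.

0.050

At P_A = 4.2 and P_B = 9: Q_A = 2253.9.
∂Q_A/∂P_B = 12.5.
ε = (∂Q_A/∂P_B)(P_B/Q_A) = 12.5 × (9/2253.9) ≈ 0.050.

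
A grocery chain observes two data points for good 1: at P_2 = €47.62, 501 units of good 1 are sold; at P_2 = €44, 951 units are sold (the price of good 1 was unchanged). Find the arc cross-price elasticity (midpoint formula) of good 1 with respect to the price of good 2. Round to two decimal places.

-7.84

ΔQ_1 = 951 − 501 = 450; ΔP_2 = 44 − 47.62 = -3.62.
Midpoints: Q̄_1 = 726.0, P̄_2 = 45.81.
ε = (ΔQ_1/Q̄_1)/(ΔP_2/P̄_2) = (450/726.0)/(-3.62/45.81) ≈ -7.84.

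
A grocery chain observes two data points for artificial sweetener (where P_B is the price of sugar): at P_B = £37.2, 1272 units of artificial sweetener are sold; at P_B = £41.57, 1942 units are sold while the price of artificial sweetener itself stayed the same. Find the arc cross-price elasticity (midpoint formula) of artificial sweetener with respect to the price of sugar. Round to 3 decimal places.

3.758

ΔQ_A = 1942 − 1272 = 670; ΔP_B = 41.57 − 37.2 = 4.37.
Midpoints: Q̄_A = 1607.0, P̄_B = 39.39.
ε = (ΔQ_A/Q̄_A)/(ΔP_B/P̄_B) = (670/1607.0)/(4.37/39.39) ≈ 3.758.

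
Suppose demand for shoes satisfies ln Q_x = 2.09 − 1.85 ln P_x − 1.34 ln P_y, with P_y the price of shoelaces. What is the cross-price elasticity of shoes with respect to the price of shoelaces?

-1.34

In a log-linear (constant-elasticity) demand function, the coefficient on ln P_y is the cross-price elasticity.
ε = -1.34. Negative, so shoes and shoelaces are complements.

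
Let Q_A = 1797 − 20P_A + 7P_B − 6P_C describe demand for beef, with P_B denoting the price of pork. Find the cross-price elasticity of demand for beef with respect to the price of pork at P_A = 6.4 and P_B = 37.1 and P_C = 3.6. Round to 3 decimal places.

At P_A = 6.4 and P_B = 37.1 and P_C = 3.6: Q_A = 1907.1.
∂Q_A/∂P_B = 7.
ε = (∂Q_A/∂P_B)(P_B/Q_A) = 7 × (37.1/1907.1) ≈ 0.136.
Since ε > 0, beef and pork are substitutes.

0.136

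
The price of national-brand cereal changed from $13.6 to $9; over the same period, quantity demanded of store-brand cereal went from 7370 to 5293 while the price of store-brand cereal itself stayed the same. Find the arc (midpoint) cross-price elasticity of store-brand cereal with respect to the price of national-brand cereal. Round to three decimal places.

ΔQ_A = 5293 − 7370 = -2077; ΔP_B = 9 − 13.6 = -4.6.
Midpoints: Q̄_A = 6331.5, P̄_B = 11.30.
ε = (ΔQ_A/Q̄_A)/(ΔP_B/P̄_B) = (-2077/6331.5)/(-4.6/11.30) ≈ 0.806.

0.806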